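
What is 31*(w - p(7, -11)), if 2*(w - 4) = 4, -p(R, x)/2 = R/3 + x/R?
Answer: 4898/21 ≈ 233.24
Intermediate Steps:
p(R, x) = -2*R/3 - 2*x/R (p(R, x) = -2*(R/3 + x/R) = -2*R/3 - 2*x/R)
w = 6 (w = 4 + (½)*4 = 4 + 2 = 6)
31*(w - p(7, -11)) = 31*(6 - (-⅔*7 - 2*(-11)/7)) = 31*(6 - (-14/3 - 2*(-11)*⅐)) = 31*(6 - (-14/3 + 22/7)) = 31*(6 - 1*(-32/21)) = 31*(6 + 32/21) = 31*(158/21) = 4898/21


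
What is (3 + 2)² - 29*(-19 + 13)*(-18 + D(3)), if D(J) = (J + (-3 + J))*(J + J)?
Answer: 25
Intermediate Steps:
D(J) = 2*J*(-3 + 2*J) (D(J) = (-3 + 2*J)*(2*J) = 2*J*(-3 + 2*J))
(3 + 2)² - 29*(-19 + 13)*(-18 + D(3)) = (3 + 2)² - 29*(-19 + 13)*(-18 + 2*3*(-3 + 2*3)) = 5² - (-174)*(-18 + 2*3*(-3 + 6)) = 25 - (-174)*(-18 + 2*3*3) = 25 - (-174)*(-18 + 18) = 25 - (-174)*0 = 25 - 29*0 = 25 + 0 = 25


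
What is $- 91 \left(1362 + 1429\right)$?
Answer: $-253981$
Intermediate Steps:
$- 91 \left(1362 + 1429\right) = \left(-91\right) 2791 = -253981$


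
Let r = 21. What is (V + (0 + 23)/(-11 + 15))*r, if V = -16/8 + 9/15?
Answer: 1827/20 ≈ 91.350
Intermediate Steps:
V = -7/5 (V = -16*⅛ + 9*(1/15) = -2 + ⅗ = -7/5 ≈ -1.4000)
(V + (0 + 23)/(-11 + 15))*r = (-7/5 + (0 + 23)/(-11 + 15))*21 = (-7/5 + 23/4)*21 = (87/20)*21 = 1827/20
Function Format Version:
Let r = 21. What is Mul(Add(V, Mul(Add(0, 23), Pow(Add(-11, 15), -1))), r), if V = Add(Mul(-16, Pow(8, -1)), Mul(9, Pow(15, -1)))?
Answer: Rational(1827, 20) ≈ 91.350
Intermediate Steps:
V = Rational(-7, 5) (V = Add(Mul(-16, Rational(1, 8)), Mul(9, Rational(1, 15))) = Add(-2, Rational(3, 5)) = Rational(-7, 5) ≈ -1.4000)
Mul(Add(V, Mul(Add(0, 23), Pow(Add(-11, 15), -1))), r) = Mul(Add(Rational(-7, 5), Mul(Add(0, 23), Pow(Add(-11, 15), -1))), 21) = Mul(Add(Rational(-7, 5), Mul(23, Pow(4, -1))), 21) = Mul(Add(Rational(-7, 5), Mul(23, Rational(1, 4))), 21) = Mul(Add(Rational(-7, 5), Rational(23, 4)), 21) = Mul(Rational(87, 20), 21) = Rational(1827, 20)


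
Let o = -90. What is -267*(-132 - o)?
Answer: 11214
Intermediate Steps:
-267*(-132 - o) = -267*(-132 - 1*(-90)) = -267*(-132 + 90) = -267*(-42) = 11214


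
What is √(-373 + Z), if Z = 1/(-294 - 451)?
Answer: I*√207025070/745 ≈ 19.313*I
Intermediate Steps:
Z = -1/745 (Z = 1/(-745) = -1/745 ≈ -0.0013423)
√(-373 + Z) = √(-373 - 1/745) = √(-277886/745) = I*√207025070/745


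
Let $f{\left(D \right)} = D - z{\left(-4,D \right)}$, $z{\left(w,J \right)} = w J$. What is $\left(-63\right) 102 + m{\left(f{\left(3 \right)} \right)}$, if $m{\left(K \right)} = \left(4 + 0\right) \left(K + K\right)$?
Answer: $-6306$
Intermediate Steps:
$z{\left(w,J \right)} = J w$
$f{\left(D \right)} = 5 D$ ($f{\left(D \right)} = D - D \left(-4\right) = D - - 4 D = D + 4 D = 5 D$)
$m{\left(K \right)} = 8 K$ ($m{\left(K \right)} = 4 \cdot 2 K = 8 K$)
$\left(-63\right) 102 + m{\left(f{\left(3 \right)} \right)} = \left(-63\right) 102 + 8 \cdot 5 \cdot 3 = -6426 + 8 \cdot 15 = -6426 + 120 = -6306$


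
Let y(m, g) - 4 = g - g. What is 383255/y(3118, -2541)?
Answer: 383255/4 ≈ 95814.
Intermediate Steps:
y(m, g) = 4 (y(m, g) = 4 + (g - g) = 4 + 0 = 4)
383255/y(3118, -2541) = 383255/4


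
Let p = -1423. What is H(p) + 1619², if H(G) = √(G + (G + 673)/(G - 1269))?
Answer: 2621161 + I*√2577567118/1346 ≈ 2.6212e+6 + 37.719*I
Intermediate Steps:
H(G) = √(G + (673 + G)/(-1269 + G))
H(p) + 1619² = √((673 - 1423 - 1423*(-1269 - 1423))/(-1269 - 1423)) + 1619² = √((673 - 1423 - 1423*(-2692))/(-2692)) + 2621161 = √(-(673 - 1423 + 3830716)/2692) + 2621161 = √(-1/2692*3829966) + 2621161 = √(-1914983/1346) + 2621161 = I*√2577567118/1346 + 2621161 = 2621161 + I*√2577567118/1346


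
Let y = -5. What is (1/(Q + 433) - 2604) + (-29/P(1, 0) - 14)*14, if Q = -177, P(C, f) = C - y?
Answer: -2202365/768 ≈ -2867.7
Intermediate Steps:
P(C, f) = 5 + C (P(C, f) = C - 1*(-5) = C + 5 = 5 + C)
(1/(Q + 433) - 2604) + (-29/P(1, 0) - 14)*14 = (1/(-177 + 433) - 2604) + (-29/(5 + 1) - 14)*14 = (1/256 - 2604) + (-29/6 - 14)*14 = (1/256 - 2604) + (-29*1/6 - 14)*14 = -666623/256 + (-29/6 - 14)*14 = -666623/256 - 113/6*14 = -666623/256 - 791/3 = -2202365/768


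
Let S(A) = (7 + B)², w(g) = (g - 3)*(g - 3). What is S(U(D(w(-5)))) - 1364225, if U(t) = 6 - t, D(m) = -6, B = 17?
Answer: -1363649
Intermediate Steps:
w(g) = (-3 + g)² (w(g) = (-3 + g)*(-3 + g) = (-3 + g)²)
S(A) = 576 (S(A) = (7 + 17)² = 24² = 576)
S(U(D(w(-5)))) - 1364225 = 576 - 1364225 = -1363649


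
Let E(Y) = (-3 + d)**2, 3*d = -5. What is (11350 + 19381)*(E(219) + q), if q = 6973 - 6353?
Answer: 177502256/9 ≈ 1.9722e+7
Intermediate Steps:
d = -5/3 (d = (1/3)*(-5) = -5/3 ≈ -1.6667)
E(Y) = 196/9 (E(Y) = (-3 - 5/3)**2 = (-14/3)**2 = 196/9)
q = 620
(11350 + 19381)*(E(219) + q) = (11350 + 19381)*(196/9 + 620) = 30731*(5776/9) = 177502256/9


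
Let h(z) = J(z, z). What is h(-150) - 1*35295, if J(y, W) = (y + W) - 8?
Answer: -35603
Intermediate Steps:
J(y, W) = -8 + W + y (J(y, W) = (W + y) - 8 = -8 + W + y)
h(z) = -8 + 2*z (h(z) = -8 + z + z = -8 + 2*z)
h(-150) - 1*35295 = (-8 + 2*(-150)) - 1*35295 = (-8 - 300) - 35295 = -308 - 35295 = -35603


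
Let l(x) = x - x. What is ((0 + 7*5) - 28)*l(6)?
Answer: 0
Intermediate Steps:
l(x) = 0
((0 + 7*5) - 28)*l(6) = ((0 + 7*5) - 28)*0 = ((0 + 35) - 28)*0 = (35 - 28)*0 = 7*0 = 0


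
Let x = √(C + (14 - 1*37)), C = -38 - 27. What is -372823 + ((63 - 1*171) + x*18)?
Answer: -372931 + 36*I*√22 ≈ -3.7293e+5 + 168.85*I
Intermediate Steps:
C = -65
x = 2*I*√22 (x = √(-65 + (14 - 1*37)) = √(-65 + (14 - 37)) = √(-65 - 23) = √(-88) = 2*I*√22 ≈ 9.3808*I)
-372823 + ((63 - 1*171) + x*18) = -372823 + ((63 - 1*171) + (2*I*√22)*18) = -372823 + ((63 - 171) + 36*I*√22) = -372823 + (-108 + 36*I*√22) = -372931 + 36*I*√22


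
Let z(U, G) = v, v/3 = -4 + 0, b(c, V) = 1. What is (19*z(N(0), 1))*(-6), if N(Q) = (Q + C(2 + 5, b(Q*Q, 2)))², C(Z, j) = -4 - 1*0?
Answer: 1368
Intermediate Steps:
C(Z, j) = -4 (C(Z, j) = -4 + 0 = -4)
N(Q) = (-4 + Q)² (N(Q) = (Q - 4)² = (-4 + Q)²)
v = -12 (v = 3*(-4 + 0) = 3*(-4) = -12)
z(U, G) = -12
(19*z(N(0), 1))*(-6) = (19*(-12))*(-6) = -228*(-6) = 1368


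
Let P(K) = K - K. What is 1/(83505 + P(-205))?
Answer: 1/83505 ≈ 1.1975e-5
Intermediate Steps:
P(K) = 0
1/(83505 + P(-205)) = 1/(83505 + 0) = 1/83505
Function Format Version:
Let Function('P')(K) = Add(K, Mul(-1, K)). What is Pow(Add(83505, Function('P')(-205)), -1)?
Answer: Rational(1, 83505) ≈ 1.1975e-5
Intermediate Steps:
Function('P')(K) = 0
Pow(Add(83505, Function('P')(-205)), -1) = Pow(Add(83505, 0), -1) = Pow(83505, -1) = Rational(1, 83505)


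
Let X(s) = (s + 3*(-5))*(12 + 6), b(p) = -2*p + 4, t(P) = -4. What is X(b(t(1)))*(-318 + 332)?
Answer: -756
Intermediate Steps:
b(p) = 4 - 2*p
X(s) = -270 + 18*s (X(s) = (s - 15)*18 = (-15 + s)*18 = -270 + 18*s)
X(b(t(1)))*(-318 + 332) = (-270 + 18*(4 - 2*(-4)))*(-318 + 332) = (-270 + 18*(4 + 8))*14 = (-270 + 18*12)*14 = (-270 + 216)*14 = -54*14 = -756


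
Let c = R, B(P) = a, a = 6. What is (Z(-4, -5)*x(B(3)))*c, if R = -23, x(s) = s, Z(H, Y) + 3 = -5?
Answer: 1104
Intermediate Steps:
Z(H, Y) = -8 (Z(H, Y) = -3 - 5 = -8)
B(P) = 6
c = -23
(Z(-4, -5)*x(B(3)))*c = -8*6*(-23) = -48*(-23) = 1104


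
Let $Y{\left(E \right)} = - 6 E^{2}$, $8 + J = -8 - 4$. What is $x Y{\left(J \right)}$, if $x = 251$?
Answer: $-602400$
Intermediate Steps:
$J = -20$ ($J = -8 - 12 = -20$)
$x Y{\left(J \right)} = 251 \left(- 6 \left(-20\right)^{2}\right) = 251 \left(\left(-6\right) 400\right) = 251 \left(-2400\right) = -602400$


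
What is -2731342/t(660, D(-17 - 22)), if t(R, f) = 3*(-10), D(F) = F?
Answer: 1365671/15 ≈ 91045.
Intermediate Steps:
t(R, f) = -30
-2731342/t(660, D(-17 - 22)) = -2731342/(-30) = -2731342*(-1/30) = 1365671/15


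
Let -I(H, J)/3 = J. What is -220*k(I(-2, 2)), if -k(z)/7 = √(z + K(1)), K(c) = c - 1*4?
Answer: 4620*I ≈ 4620.0*I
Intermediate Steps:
K(c) = -4 + c (K(c) = c - 4 = -4 + c)
I(H, J) = -3*J
k(z) = -7*√(-3 + z) (k(z) = -7*√(z + (-4 + 1)) = -7*√(z - 3) = -7*√(-3 + z))
-220*k(I(-2, 2)) = -(-1540)*√(-3 - 3*2) = -(-1540)*√(-3 - 6) = -(-1540)*√(-9) = -(-1540)*3*I = -(-4620)*I = 4620*I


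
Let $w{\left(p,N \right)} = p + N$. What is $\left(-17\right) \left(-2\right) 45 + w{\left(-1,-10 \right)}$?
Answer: $1519$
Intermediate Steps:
$w{\left(p,N \right)} = N + p$
$\left(-17\right) \left(-2\right) 45 + w{\left(-1,-10 \right)} = \left(-17\right) \left(-2\right) 45 - 11 = 34 \cdot 45 - 11 = 1530 - 11 = 1519$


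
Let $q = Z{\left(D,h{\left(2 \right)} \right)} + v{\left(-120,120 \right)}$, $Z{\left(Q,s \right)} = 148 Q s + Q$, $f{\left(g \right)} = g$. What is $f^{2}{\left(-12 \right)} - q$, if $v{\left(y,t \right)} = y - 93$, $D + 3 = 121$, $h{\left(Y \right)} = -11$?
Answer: $192343$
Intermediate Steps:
$D = 118$ ($D = -3 + 121 = 118$)
$v{\left(y,t \right)} = -93 + y$
$Z{\left(Q,s \right)} = Q + 148 Q s$ ($Z{\left(Q,s \right)} = 148 Q s + Q = Q + 148 Q s$)
$q = -192199$ ($q = 118 \left(1 + 148 \left(-11\right)\right) - 213 = 118 \left(1 - 1628\right) - 213 = 118 \left(-1627\right) - 213 = -191986 - 213 = -192199$)
$f^{2}{\left(-12 \right)} - q = \left(-12\right)^{2} - -192199 = 144 + 192199 = 192343$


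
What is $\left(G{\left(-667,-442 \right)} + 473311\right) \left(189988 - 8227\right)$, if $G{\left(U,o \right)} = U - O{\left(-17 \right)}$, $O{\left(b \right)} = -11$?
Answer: $85910245455$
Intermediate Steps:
$G{\left(U,o \right)} = 11 + U$ ($G{\left(U,o \right)} = U - -11 = U + 11 = 11 + U$)
$\left(G{\left(-667,-442 \right)} + 473311\right) \left(189988 - 8227\right) = \left(\left(11 - 667\right) + 473311\right) \left(189988 - 8227\right) = \left(-656 + 473311\right) 181761 = 472655 \cdot 181761 = 85910245455$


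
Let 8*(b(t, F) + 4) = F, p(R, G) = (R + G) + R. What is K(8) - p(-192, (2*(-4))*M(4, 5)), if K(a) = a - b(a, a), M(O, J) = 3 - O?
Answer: 387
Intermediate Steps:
p(R, G) = G + 2*R (p(R, G) = (G + R) + R = G + 2*R)
b(t, F) = -4 + F/8
K(a) = 4 + 7*a/8 (K(a) = a - (-4 + a/8) = a + (4 - a/8) = 4 + 7*a/8)
K(8) - p(-192, (2*(-4))*M(4, 5)) = (4 + (7/8)*8) - ((2*(-4))*(3 - 1*4) + 2*(-192)) = (4 + 7) - (-8*(3 - 4) - 384) = 11 - (-8*(-1) - 384) = 11 - (8 - 384) = 11 - 1*(-376) = 11 + 376 = 387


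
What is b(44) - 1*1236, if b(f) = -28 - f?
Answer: -1308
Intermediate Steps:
b(44) - 1*1236 = (-28 - 1*44) - 1*1236 = (-28 - 44) - 1236 = -72 - 1236 = -1308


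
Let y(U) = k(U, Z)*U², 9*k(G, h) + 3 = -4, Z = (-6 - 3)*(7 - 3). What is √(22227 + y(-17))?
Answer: 2*√49505/3 ≈ 148.33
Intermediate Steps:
Z = -36 (Z = -9*4 = -36)
k(G, h) = -7/9 (k(G, h) = -⅓ + (⅑)*(-4) = -⅓ - 4/9 = -7/9)
y(U) = -7*U²/9
√(22227 + y(-17)) = √(22227 - 7/9*(-17)²) = √(22227 - 7/9*289) = √(22227 - 2023/9) = √(198020/9) = 2*√49505/3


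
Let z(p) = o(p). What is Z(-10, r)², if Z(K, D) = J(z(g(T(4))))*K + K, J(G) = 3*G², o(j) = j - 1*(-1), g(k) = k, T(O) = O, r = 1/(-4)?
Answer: 577600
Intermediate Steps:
r = -¼ ≈ -0.25000
o(j) = 1 + j (o(j) = j + 1 = 1 + j)
z(p) = 1 + p
Z(K, D) = 76*K (Z(K, D) = (3*(1 + 4)²)*K + K = (3*5²)*K + K = (3*25)*K + K = 75*K + K = 76*K)
Z(-10, r)² = (76*(-10))² = (-760)² = 577600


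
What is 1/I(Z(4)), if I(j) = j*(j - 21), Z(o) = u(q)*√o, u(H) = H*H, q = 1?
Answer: -1/38 ≈ -0.026316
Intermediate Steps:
u(H) = H²
Z(o) = √o (Z(o) = 1²*√o = 1*√o = √o)
I(j) = j*(-21 + j)
1/I(Z(4)) = 1/(√4*(-21 + √4)) = 1/(2*(-21 + 2)) = 1/(2*(-19)) = 1/(-38) = -1/38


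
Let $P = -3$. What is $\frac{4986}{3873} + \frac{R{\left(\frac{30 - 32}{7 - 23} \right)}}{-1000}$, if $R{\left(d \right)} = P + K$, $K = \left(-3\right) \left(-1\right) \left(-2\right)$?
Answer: $\frac{1673619}{1291000} \approx 1.2964$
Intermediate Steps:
$K = -6$ ($K = 3 \left(-2\right) = -6$)
$R{\left(d \right)} = -9$ ($R{\left(d \right)} = -3 - 6 = -9$)
$\frac{4986}{3873} + \frac{R{\left(\frac{30 - 32}{7 - 23} \right)}}{-1000} = \frac{4986}{3873} - \frac{9}{-1000} = 4986 \cdot \frac{1}{3873} - - \frac{9}{1000} = \frac{1662}{1291} + \frac{9}{1000} = \frac{1673619}{1291000}$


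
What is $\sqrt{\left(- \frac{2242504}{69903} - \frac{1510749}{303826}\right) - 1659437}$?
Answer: $\frac{7 i \sqrt{188595301321374059123294}}{2359816542} \approx 1288.2 i$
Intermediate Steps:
$\sqrt{\left(- \frac{2242504}{69903} - \frac{1510749}{303826}\right) - 1659437} = \sqrt{- \frac{786936907651}{21238348878} - 1659437} = \sqrt{- \frac{35244488883969337}{21238348878}} = \frac{7 i \sqrt{188595301321374059123294}}{2359816542}$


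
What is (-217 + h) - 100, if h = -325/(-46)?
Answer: -14257/46 ≈ -309.93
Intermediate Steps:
h = 325/46 (h = -325*(-1/46) = 325/46 ≈ 7.0652)
(-217 + h) - 100 = (-217 + 325/46) - 100 = -9657/46 - 100 = -14257/46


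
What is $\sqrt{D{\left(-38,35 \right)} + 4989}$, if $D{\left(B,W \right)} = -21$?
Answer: $6 \sqrt{138} \approx 70.484$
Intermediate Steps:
$\sqrt{D{\left(-38,35 \right)} + 4989} = \sqrt{-21 + 4989} = \sqrt{4968} = 6 \sqrt{138}$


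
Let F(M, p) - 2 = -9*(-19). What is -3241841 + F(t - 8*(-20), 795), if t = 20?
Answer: -3241668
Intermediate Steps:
F(M, p) = 173 (F(M, p) = 2 - 9*(-19) = 2 + 171 = 173)
-3241841 + F(t - 8*(-20), 795) = -3241841 + 173 = -3241668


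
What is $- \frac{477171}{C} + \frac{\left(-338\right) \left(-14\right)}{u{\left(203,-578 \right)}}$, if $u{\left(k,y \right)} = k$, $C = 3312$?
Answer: $- \frac{1288783}{10672} \approx -120.76$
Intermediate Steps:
$- \frac{477171}{C} + \frac{\left(-338\right) \left(-14\right)}{u{\left(203,-578 \right)}} = - \frac{477171}{3312} + \frac{\left(-338\right) \left(-14\right)}{203} = \left(-477171\right) \frac{1}{3312} + 4732 \cdot \frac{1}{203} = - \frac{53019}{368} + \frac{676}{29} = - \frac{1288783}{10672}$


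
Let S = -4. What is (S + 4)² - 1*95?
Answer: -95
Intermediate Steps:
(S + 4)² - 1*95 = (-4 + 4)² - 1*95 = 0² - 95 = 0 - 95 = -95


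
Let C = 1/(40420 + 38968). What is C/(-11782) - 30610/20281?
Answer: -28631045644041/18969821505896 ≈ -1.5093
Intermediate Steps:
C = 1/79388 ≈ 1.2596e-5
C/(-11782) - 30610/20281 = (1/79388)/(-11782) - 30610/20281 = (1/79388)*(-1/11782) - 30610*1/20281 = -1/935349416 - 30610/20281 = -28631045644041/18969821505896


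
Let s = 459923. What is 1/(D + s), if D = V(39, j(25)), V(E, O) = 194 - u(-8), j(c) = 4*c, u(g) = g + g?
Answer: 1/460133 ≈ 2.1733e-6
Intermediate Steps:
u(g) = 2*g
V(E, O) = 210 (V(E, O) = 194 - 2*(-8) = 194 - 1*(-16) = 194 + 16 = 210)
D = 210
1/(D + s) = 1/(210 + 459923) = 1/460133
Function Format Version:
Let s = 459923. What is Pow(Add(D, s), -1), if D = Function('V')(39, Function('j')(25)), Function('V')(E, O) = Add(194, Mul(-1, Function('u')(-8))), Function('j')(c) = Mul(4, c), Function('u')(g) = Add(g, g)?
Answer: Rational(1, 460133) ≈ 2.1733e-6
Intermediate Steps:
Function('u')(g) = Mul(2, g)
Function('V')(E, O) = 210 (Function('V')(E, O) = Add(194, Mul(-1, Mul(2, -8))) = Add(194, Mul(-1, -16)) = Add(194, 16) = 210)
D = 210
Pow(Add(D, s), -1) = Pow(Add(210, 459923), -1) = Pow(460133, -1) = Rational(1, 460133)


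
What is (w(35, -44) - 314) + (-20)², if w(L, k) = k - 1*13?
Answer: 29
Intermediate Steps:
w(L, k) = -13 + k (w(L, k) = k - 13 = -13 + k)
(w(35, -44) - 314) + (-20)² = ((-13 - 44) - 314) + (-20)² = (-57 - 314) + 400 = -371 + 400 = 29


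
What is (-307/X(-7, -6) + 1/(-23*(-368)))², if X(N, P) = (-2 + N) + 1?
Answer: 105499587249/71639296 ≈ 1472.7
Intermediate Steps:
X(N, P) = -1 + N
(-307/X(-7, -6) + 1/(-23*(-368)))² = (-307/(-1 - 7) + 1/(-23*(-368)))² = (-307/(-8) - 1/23*(-1/368))² = (-307*(-⅛) + 1/8464)² = (307/8 + 1/8464)² = (324807/8464)² = 105499587249/71639296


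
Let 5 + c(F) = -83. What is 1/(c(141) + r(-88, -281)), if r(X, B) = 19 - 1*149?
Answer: -1/218 ≈ -0.0045872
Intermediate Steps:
r(X, B) = -130 (r(X, B) = 19 - 149 = -130)
c(F) = -88 (c(F) = -5 - 83 = -88)
1/(c(141) + r(-88, -281)) = 1/(-88 - 130) = 1/(-218) = -1/218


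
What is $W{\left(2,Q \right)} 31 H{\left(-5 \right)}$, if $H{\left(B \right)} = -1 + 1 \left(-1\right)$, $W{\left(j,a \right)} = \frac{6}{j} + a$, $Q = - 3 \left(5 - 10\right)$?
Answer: $-1116$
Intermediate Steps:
$Q = 15$ ($Q = - 3 \left(5 - 10\right) = \left(-3\right) \left(-5\right) = 15$)
$W{\left(j,a \right)} = a + \frac{6}{j}$
$H{\left(B \right)} = -2$ ($H{\left(B \right)} = -1 - 1 = -2$)
$W{\left(2,Q \right)} 31 H{\left(-5 \right)} = \left(15 + \frac{6}{2}\right) 31 \left(-2\right) = \left(15 + 6 \cdot \frac{1}{2}\right) 31 \left(-2\right) = \left(15 + 3\right) 31 \left(-2\right) = 18 \cdot 31 \left(-2\right) = 558 \left(-2\right) = -1116$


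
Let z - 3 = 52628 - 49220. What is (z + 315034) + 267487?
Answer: 585932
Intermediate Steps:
z = 3411 (z = 3 + (52628 - 49220) = 3 + 3408 = 3411)
(z + 315034) + 267487 = (3411 + 315034) + 267487 = 318445 + 267487 = 585932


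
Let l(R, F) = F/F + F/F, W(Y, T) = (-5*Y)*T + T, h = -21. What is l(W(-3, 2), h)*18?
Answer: 36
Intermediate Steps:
W(Y, T) = T - 5*T*Y (W(Y, T) = -5*T*Y + T = T - 5*T*Y)
l(R, F) = 2 (l(R, F) = 1 + 1 = 2)
l(W(-3, 2), h)*18 = 2*18 = 36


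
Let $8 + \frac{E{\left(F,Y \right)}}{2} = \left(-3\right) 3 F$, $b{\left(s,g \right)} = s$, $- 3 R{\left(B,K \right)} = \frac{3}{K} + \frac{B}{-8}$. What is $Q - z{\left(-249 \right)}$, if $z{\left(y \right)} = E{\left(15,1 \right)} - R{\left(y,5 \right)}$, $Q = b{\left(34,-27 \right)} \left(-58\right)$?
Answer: $- \frac{67863}{40} \approx -1696.6$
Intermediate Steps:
$R{\left(B,K \right)} = - \frac{1}{K} + \frac{B}{24}$ ($R{\left(B,K \right)} = - \frac{\frac{3}{K} + \frac{B}{-8}}{3} = - \frac{\frac{3}{K} + B \left(- \frac{1}{8}\right)}{3} = - \frac{\frac{3}{K} - \frac{B}{8}}{3} = - \frac{1}{K} + \frac{B}{24}$)
$Q = -1972$ ($Q = 34 \left(-58\right) = -1972$)
$E{\left(F,Y \right)} = -16 - 18 F$ ($E{\left(F,Y \right)} = -16 + 2 \left(-3\right) 3 F = -16 + 2 \left(- 9 F\right) = -16 - 18 F$)
$z{\left(y \right)} = - \frac{1429}{5} - \frac{y}{24}$ ($z{\left(y \right)} = \left(-16 - 270\right) - \left(- \frac{1}{5} + \frac{y}{24}\right) = \left(-16 - 270\right) - \left(\left(-1\right) \frac{1}{5} + \frac{y}{24}\right) = -286 - \left(- \frac{1}{5} + \frac{y}{24}\right) = - \frac{1429}{5} - \frac{y}{24}$)
$Q - z{\left(-249 \right)} = -1972 - \left(- \frac{1429}{5} - - \frac{83}{8}\right) = -1972 - \left(- \frac{1429}{5} + \frac{83}{8}\right) = -1972 - - \frac{11017}{40} = -1972 + \frac{11017}{40} = - \frac{67863}{40}$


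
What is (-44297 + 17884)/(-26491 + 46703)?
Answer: -26413/20212 ≈ -1.3068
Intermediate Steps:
(-44297 + 17884)/(-26491 + 46703) = -26413/20212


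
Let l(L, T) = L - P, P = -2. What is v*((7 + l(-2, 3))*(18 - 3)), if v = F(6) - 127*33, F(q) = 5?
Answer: -439530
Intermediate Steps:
l(L, T) = 2 + L (l(L, T) = L - 1*(-2) = L + 2 = 2 + L)
v = -4186 (v = 5 - 127*33 = 5 - 4191 = -4186)
v*((7 + l(-2, 3))*(18 - 3)) = -4186*(7 + (2 - 2))*(18 - 3) = -4186*(7 + 0)*15 = -29302*15 = -4186*105 = -439530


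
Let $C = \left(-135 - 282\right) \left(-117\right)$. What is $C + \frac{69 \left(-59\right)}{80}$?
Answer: $\frac{3899049}{80} \approx 48738.0$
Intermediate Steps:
$C = 48789$ ($C = \left(-417\right) \left(-117\right) = 48789$)
$C + \frac{69 \left(-59\right)}{80} = 48789 + \frac{69 \left(-59\right)}{80} = 48789 - \frac{4071}{80} = \frac{3899049}{80}$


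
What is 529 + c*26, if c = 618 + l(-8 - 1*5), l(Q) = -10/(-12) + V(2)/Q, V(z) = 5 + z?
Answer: 49814/3 ≈ 16605.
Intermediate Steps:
l(Q) = ⅚ + 7/Q (l(Q) = -10/(-12) + (5 + 2)/Q = -10*(-1/12) + 7/Q = ⅚ + 7/Q)
c = 48227/78 (c = 618 + (⅚ + 7/(-8 - 1*5)) = 618 + (⅚ + 7/(-8 - 5)) = 618 + (⅚ + 7/(-13)) = 618 + (⅚ + 7*(-1/13)) = 618 + (⅚ - 7/13) = 618 + 23/78 = 48227/78 ≈ 618.29)
529 + c*26 = 529 + (48227/78)*26 = 529 + 48227/3 = 49814/3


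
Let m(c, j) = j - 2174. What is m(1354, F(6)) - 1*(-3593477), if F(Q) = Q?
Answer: 3591309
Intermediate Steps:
m(c, j) = -2174 + j
m(1354, F(6)) - 1*(-3593477) = (-2174 + 6) - 1*(-3593477) = -2168 + 3593477 = 3591309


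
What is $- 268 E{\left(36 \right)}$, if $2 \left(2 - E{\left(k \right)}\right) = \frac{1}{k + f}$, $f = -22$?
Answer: $- \frac{3685}{7} \approx -526.43$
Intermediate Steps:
$E{\left(k \right)} = 2 - \frac{1}{2 \left(-22 + k\right)}$ ($E{\left(k \right)} = 2 - \frac{1}{2 \left(k - 22\right)} = 2 - \frac{1}{2 \left(-22 + k\right)}$)
$- 268 E{\left(36 \right)} = - 268 \frac{-89 + 4 \cdot 36}{2 \left(-22 + 36\right)} = - 268 \frac{-89 + 144}{2 \cdot 14} = - 268 \cdot \frac{1}{2} \cdot \frac{1}{14} \cdot 55 = \left(-268\right) \frac{55}{28} = - \frac{3685}{7}$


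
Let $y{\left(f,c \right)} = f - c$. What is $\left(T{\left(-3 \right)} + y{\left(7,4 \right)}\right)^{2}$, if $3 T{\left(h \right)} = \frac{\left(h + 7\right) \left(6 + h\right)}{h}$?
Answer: $\frac{25}{9} \approx 2.7778$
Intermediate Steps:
$T{\left(h \right)} = \frac{\left(6 + h\right) \left(7 + h\right)}{3 h}$ ($T{\left(h \right)} = \frac{\left(h + 7\right) \left(6 + h\right) \frac{1}{h}}{3} = \frac{\left(7 + h\right) \left(6 + h\right) \frac{1}{h}}{3} = \frac{\left(6 + h\right) \left(7 + h\right) \frac{1}{h}}{3} = \frac{\frac{1}{h} \left(6 + h\right) \left(7 + h\right)}{3} = \frac{\left(6 + h\right) \left(7 + h\right)}{3 h}$)
$\left(T{\left(-3 \right)} + y{\left(7,4 \right)}\right)^{2} = \left(\frac{42 - 3 \left(13 - 3\right)}{3 \left(-3\right)} + \left(7 - 4\right)\right)^{2} = \left(\frac{1}{3} \left(- \frac{1}{3}\right) \left(42 - 30\right) + \left(7 - 4\right)\right)^{2} = \left(\frac{1}{3} \left(- \frac{1}{3}\right) \left(42 - 30\right) + 3\right)^{2} = \left(\frac{1}{3} \left(- \frac{1}{3}\right) 12 + 3\right)^{2} = \left(- \frac{4}{3} + 3\right)^{2} = \left(\frac{5}{3}\right)^{2} = \frac{25}{9}$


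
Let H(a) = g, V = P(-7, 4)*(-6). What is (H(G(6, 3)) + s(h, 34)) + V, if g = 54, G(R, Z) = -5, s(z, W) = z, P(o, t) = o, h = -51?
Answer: 45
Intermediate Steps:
V = 42 (V = -7*(-6) = 42)
H(a) = 54
(H(G(6, 3)) + s(h, 34)) + V = (54 - 51) + 42 = 3 + 42 = 45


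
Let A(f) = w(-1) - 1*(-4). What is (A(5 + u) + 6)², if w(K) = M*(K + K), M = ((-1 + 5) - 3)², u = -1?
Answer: 64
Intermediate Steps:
M = 1 (M = (4 - 3)² = 1² = 1)
w(K) = 2*K (w(K) = 1*(K + K) = 1*(2*K) = 2*K)
A(f) = 2 (A(f) = 2*(-1) - 1*(-4) = -2 + 4 = 2)
(A(5 + u) + 6)² = (2 + 6)² = 8² = 64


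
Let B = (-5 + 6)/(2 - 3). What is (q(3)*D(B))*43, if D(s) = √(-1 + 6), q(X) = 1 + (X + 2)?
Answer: 258*√5 ≈ 576.91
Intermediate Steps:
B = -1 (B = 1/(-1) = 1*(-1) = -1)
q(X) = 3 + X (q(X) = 1 + (2 + X) = 3 + X)
D(s) = √5
(q(3)*D(B))*43 = ((3 + 3)*√5)*43 = (6*√5)*43 = 258*√5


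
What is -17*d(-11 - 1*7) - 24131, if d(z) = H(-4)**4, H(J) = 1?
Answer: -24148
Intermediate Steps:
d(z) = 1 (d(z) = 1**4 = 1)
-17*d(-11 - 1*7) - 24131 = -17*1 - 24131 = -17 - 24131 = -24148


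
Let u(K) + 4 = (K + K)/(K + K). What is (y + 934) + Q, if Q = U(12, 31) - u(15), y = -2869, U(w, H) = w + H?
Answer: -1889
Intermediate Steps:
U(w, H) = H + w
u(K) = -3 (u(K) = -4 + (K + K)/(K + K) = -4 + (2*K)/((2*K)) = -4 + (2*K)*(1/(2*K)) = -4 + 1 = -3)
Q = 46 (Q = (31 + 12) - 1*(-3) = 43 + 3 = 46)
(y + 934) + Q = (-2869 + 934) + 46 = -1935 + 46 = -1889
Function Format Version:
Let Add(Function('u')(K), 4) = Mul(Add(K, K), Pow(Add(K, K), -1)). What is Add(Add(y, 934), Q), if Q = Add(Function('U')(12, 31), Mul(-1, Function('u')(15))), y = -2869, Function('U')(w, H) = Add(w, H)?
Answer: -1889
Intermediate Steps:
Function('U')(w, H) = Add(H, w)
Function('u')(K) = -3 (Function('u')(K) = Add(-4, Mul(Add(K, K), Pow(Add(K, K), -1))) = Add(-4, Mul(Mul(2, K), Pow(Mul(2, K), -1))) = Add(-4, Mul(Mul(2, K), Mul(Rational(1, 2), Pow(K, -1)))) = Add(-4, 1) = -3)
Q = 46 (Q = Add(Add(31, 12), Mul(-1, -3)) = Add(43, 3) = 46)
Add(Add(y, 934), Q) = Add(Add(-2869, 934), 46) = Add(-1935, 46) = -1889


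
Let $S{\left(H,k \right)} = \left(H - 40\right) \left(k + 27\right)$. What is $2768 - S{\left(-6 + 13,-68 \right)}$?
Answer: $1415$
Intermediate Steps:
$S{\left(H,k \right)} = \left(-40 + H\right) \left(27 + k\right)$
$2768 - S{\left(-6 + 13,-68 \right)} = 2768 - \left(-1080 - -2720 + 27 \left(-6 + 13\right) + \left(-6 + 13\right) \left(-68\right)\right) = 2768 - \left(-1080 + 2720 + 27 \cdot 7 + 7 \left(-68\right)\right) = 2768 - \left(-1080 + 2720 + 189 - 476\right) = 2768 - 1353 = 1415$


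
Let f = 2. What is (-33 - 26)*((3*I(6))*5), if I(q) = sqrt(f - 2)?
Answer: 0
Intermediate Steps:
I(q) = 0 (I(q) = sqrt(2 - 2) = sqrt(0) = 0)
(-33 - 26)*((3*I(6))*5) = (-33 - 26)*((3*0)*5) = -0*5 = -59*0 = 0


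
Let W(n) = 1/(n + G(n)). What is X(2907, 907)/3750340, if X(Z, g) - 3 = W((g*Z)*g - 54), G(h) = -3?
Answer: 652211069/815337753390840 ≈ 7.9993e-7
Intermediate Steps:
W(n) = 1/(-3 + n) (W(n) = 1/(n - 3) = 1/(-3 + n))
X(Z, g) = 3 + 1/(-57 + Z*g²) (X(Z, g) = 3 + 1/(-3 + ((g*Z)*g - 54)) = 3 + 1/(-3 + ((Z*g)*g - 54)) = 3 + 1/(-3 + (Z*g² - 54)) = 3 + 1/(-3 + (-54 + Z*g²)) = 3 + 1/(-57 + Z*g²))
X(2907, 907)/3750340 = ((-170 + 3*2907*907²)/(-57 + 2907*907²))/3750340 = ((-170 + 3*2907*822649)/(-57 + 2907*822649))*(1/3750340) = ((-170 + 7174321929)/(-57 + 2391440643))*(1/3750340) = (7174321759/2391440586)*(1/3750340) = 652211069/815337753390840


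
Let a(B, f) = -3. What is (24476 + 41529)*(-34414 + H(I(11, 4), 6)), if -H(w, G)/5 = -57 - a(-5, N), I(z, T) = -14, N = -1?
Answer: -2253674720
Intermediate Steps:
H(w, G) = 270 (H(w, G) = -5*(-57 - 1*(-3)) = -5*(-57 + 3) = -5*(-54) = 270)
(24476 + 41529)*(-34414 + H(I(11, 4), 6)) = (24476 + 41529)*(-34414 + 270) = 66005*(-34144) = -2253674720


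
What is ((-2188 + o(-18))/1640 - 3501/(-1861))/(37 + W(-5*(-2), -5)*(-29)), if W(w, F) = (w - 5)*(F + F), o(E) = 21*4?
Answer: 228262/567297935 ≈ 0.00040237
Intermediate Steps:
o(E) = 84
W(w, F) = 2*F*(-5 + w) (W(w, F) = (-5 + w)*(2*F) = 2*F*(-5 + w))
((-2188 + o(-18))/1640 - 3501/(-1861))/(37 + W(-5*(-2), -5)*(-29)) = ((-2188 + 84)/1640 - 3501/(-1861))/(37 + (2*(-5)*(-5 - 5*(-2)))*(-29)) = (-2104*1/1640 - 3501*(-1/1861))/(37 + (2*(-5)*(-5 + 10))*(-29)) = (-263/205 + 3501/1861)/(37 + (2*(-5)*5)*(-29)) = 228262/(381505*(37 - 50*(-29))) = 228262/(381505*(37 + 1450)) = (228262/381505)/1487 = (228262/381505)*(1/1487) = 228262/567297935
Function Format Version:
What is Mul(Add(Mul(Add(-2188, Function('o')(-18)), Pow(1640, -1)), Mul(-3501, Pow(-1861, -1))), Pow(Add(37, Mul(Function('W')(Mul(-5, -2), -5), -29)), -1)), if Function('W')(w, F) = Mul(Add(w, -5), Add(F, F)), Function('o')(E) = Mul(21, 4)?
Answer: Rational(228262, 567297935) ≈ 0.00040237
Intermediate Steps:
Function('o')(E) = 84
Function('W')(w, F) = Mul(2, F, Add(-5, w)) (Function('W')(w, F) = Mul(Add(-5, w), Mul(2, F)) = Mul(2, F, Add(-5, w)))
Mul(Add(Mul(Add(-2188, Function('o')(-18)), Pow(1640, -1)), Mul(-3501, Pow(-1861, -1))), Pow(Add(37, Mul(Function('W')(Mul(-5, -2), -5), -29)), -1)) = Mul(Add(Mul(Add(-2188, 84), Pow(1640, -1)), Mul(-3501, Pow(-1861, -1))), Pow(Add(37, Mul(Mul(2, -5, Add(-5, Mul(-5, -2))), -29)), -1)) = Mul(Add(Mul(-2104, Rational(1, 1640)), Mul(-3501, Rational(-1, 1861))), Pow(Add(37, Mul(Mul(2, -5, Add(-5, 10)), -29)), -1)) = Mul(Add(Rational(-263, 205), Rational(3501, 1861)), Pow(Add(37, Mul(Mul(2, -5, 5), -29)), -1)) = Mul(Rational(228262, 381505), Pow(Add(37, Mul(-50, -29)), -1)) = Mul(Rational(228262, 381505), Pow(Add(37, 1450), -1)) = Mul(Rational(228262, 381505), Pow(1487, -1)) = Mul(Rational(228262, 381505), Rational(1, 1487)) = Rational(228262, 567297935)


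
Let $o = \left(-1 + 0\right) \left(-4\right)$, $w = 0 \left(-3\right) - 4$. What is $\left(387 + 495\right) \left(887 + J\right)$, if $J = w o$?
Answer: $768222$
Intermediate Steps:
$w = -4$ ($w = 0 - 4 = -4$)
$o = 4$ ($o = \left(-1\right) \left(-4\right) = 4$)
$J = -16$ ($J = \left(-4\right) 4 = -16$)
$\left(387 + 495\right) \left(887 + J\right) = \left(387 + 495\right) \left(887 - 16\right) = 882 \cdot 871 = 768222$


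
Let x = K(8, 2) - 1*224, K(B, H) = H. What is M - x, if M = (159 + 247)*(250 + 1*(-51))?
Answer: 81016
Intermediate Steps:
M = 80794 (M = 406*(250 - 51) = 406*199 = 80794)
x = -222 (x = 2 - 1*224 = 2 - 224 = -222)
M - x = 80794 - 1*(-222) = 80794 + 222 = 81016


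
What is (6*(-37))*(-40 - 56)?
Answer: 21312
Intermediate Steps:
(6*(-37))*(-40 - 56) = -222*(-96) = 21312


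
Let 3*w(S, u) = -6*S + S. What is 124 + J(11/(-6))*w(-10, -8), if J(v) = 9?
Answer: 274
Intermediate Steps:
w(S, u) = -5*S/3 (w(S, u) = (-6*S + S)/3 = (-5*S)/3 = -5*S/3)
124 + J(11/(-6))*w(-10, -8) = 124 + 9*(-5/3*(-10)) = 124 + 9*(50/3) = 124 + 150 = 274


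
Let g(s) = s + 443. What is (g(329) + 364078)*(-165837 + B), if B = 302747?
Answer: 49951613500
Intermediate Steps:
g(s) = 443 + s
(g(329) + 364078)*(-165837 + B) = ((443 + 329) + 364078)*(-165837 + 302747) = (772 + 364078)*136910 = 364850*136910 = 49951613500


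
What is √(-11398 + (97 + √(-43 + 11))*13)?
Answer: √(-10137 + 52*I*√2) ≈ 0.3652 + 100.68*I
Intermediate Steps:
√(-11398 + (97 + √(-43 + 11))*13) = √(-11398 + (97 + √(-32))*13) = √(-11398 + (97 + 4*I*√2)*13) = √(-11398 + (1261 + 52*I*√2)) = √(-10137 + 52*I*√2)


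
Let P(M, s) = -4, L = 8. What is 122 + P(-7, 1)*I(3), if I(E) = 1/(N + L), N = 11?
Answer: 2314/19 ≈ 121.79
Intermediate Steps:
I(E) = 1/19 (I(E) = 1/(11 + 8) = 1/19)
122 + P(-7, 1)*I(3) = 122 - 4*1/19 = 122 - 4/19 = 2314/19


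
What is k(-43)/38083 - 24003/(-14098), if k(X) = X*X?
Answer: 134310493/76699162 ≈ 1.7511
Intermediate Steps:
k(X) = X**2
k(-43)/38083 - 24003/(-14098) = (-43)**2/38083 - 24003/(-14098) = 1849*(1/38083) - 24003*(-1/14098) = 1849/38083 + 3429/2014 = 134310493/76699162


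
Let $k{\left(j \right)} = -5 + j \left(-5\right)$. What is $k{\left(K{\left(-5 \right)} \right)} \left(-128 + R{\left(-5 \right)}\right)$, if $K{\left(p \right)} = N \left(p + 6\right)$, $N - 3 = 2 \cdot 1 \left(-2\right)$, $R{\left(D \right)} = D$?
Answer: $0$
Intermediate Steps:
$N = -1$ ($N = 3 + 2 \cdot 1 \left(-2\right) = 3 + 2 \left(-2\right) = 3 - 4 = -1$)
$K{\left(p \right)} = -6 - p$ ($K{\left(p \right)} = - (p + 6) = - (6 + p) = -6 - p$)
$k{\left(j \right)} = -5 - 5 j$
$k{\left(K{\left(-5 \right)} \right)} \left(-128 + R{\left(-5 \right)}\right) = \left(-5 - 5 \left(-6 - -5\right)\right) \left(-128 - 5\right) = \left(-5 - 5 \left(-6 + 5\right)\right) \left(-133\right) = \left(-5 - -5\right) \left(-133\right) = \left(-5 + 5\right) \left(-133\right) = 0 \left(-133\right) = 0$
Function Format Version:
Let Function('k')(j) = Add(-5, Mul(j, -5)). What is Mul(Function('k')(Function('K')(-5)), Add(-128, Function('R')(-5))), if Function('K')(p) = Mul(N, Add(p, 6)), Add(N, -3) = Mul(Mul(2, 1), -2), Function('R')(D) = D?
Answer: 0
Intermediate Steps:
N = -1 (N = Add(3, Mul(Mul(2, 1), -2)) = Add(3, Mul(2, -2)) = Add(3, -4) = -1)
Function('K')(p) = Add(-6, Mul(-1, p)) (Function('K')(p) = Mul(-1, Add(p, 6)) = Mul(-1, Add(6, p)) = Add(-6, Mul(-1, p)))
Function('k')(j) = Add(-5, Mul(-5, j))
Mul(Function('k')(Function('K')(-5)), Add(-128, Function('R')(-5))) = Mul(Add(-5, Mul(-5, Add(-6, Mul(-1, -5)))), Add(-128, -5)) = Mul(Add(-5, Mul(-5, Add(-6, 5))), -133) = Mul(Add(-5, Mul(-5, -1)), -133) = Mul(Add(-5, 5), -133) = Mul(0, -133) = 0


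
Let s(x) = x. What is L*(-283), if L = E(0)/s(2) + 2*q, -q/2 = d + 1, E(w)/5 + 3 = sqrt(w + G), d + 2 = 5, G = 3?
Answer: 13301/2 - 1415*sqrt(3)/2 ≈ 5425.1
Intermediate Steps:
d = 3 (d = -2 + 5 = 3)
E(w) = -15 + 5*sqrt(3 + w) (E(w) = -15 + 5*sqrt(w + 3) = -15 + 5*sqrt(3 + w))
q = -8 (q = -2*(3 + 1) = -2*4 = -8)
L = -47/2 + 5*sqrt(3)/2 (L = (-15 + 5*sqrt(3 + 0))/2 + 2*(-8) = (-15 + 5*sqrt(3))*(1/2) - 16 = (-15/2 + 5*sqrt(3)/2) - 16 = -47/2 + 5*sqrt(3)/2 ≈ -19.170)
L*(-283) = (-47/2 + 5*sqrt(3)/2)*(-283) = 13301/2 - 1415*sqrt(3)/2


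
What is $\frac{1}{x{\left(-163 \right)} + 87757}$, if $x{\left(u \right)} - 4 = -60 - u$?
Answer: $\frac{1}{87864} \approx 1.1381 \cdot 10^{-5}$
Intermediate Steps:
$x{\left(u \right)} = -56 - u$ ($x{\left(u \right)} = 4 - \left(60 + u\right) = -56 - u$)
$\frac{1}{x{\left(-163 \right)} + 87757} = \frac{1}{\left(-56 - -163\right) + 87757} = \frac{1}{\left(-56 + 163\right) + 87757} = \frac{1}{107 + 87757} = \frac{1}{87864}$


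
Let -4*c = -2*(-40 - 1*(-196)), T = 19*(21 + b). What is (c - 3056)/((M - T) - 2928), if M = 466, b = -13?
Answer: 1489/1307 ≈ 1.1392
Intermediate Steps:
T = 152 (T = 19*(21 - 13) = 19*8 = 152)
c = 78 (c = -(-1)*(-40 - 1*(-196))/2 = -(-1)*(-40 + 196)/2 = -(-1)*156/2 = -¼*(-312) = 78)
(c - 3056)/((M - T) - 2928) = (78 - 3056)/((466 - 1*152) - 2928) = -2978/((466 - 152) - 2928) = -2978/(314 - 2928) = -2978/(-2614) = -2978*(-1/2614) = 1489/1307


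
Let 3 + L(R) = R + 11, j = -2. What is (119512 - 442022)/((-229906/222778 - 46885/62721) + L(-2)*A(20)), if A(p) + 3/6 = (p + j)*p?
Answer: -19592985809106/130933008037 ≈ -149.64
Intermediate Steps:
L(R) = 8 + R (L(R) = -3 + (R + 11) = -3 + (11 + R) = 8 + R)
A(p) = -½ + p*(-2 + p) (A(p) = -½ + (p - 2)*p = -½ + (-2 + p)*p = -½ + p*(-2 + p))
(119512 - 442022)/((-229906/222778 - 46885/62721) + L(-2)*A(20)) = (119512 - 442022)/((-229906/222778 - 46885/62721) + (8 - 2)*(-½ + 20² - 2*20)) = -322510/((-229906*1/222778 - 46885*1/62721) + 6*(-½ + 400 - 40)) = -322510/((-114953/111389 - 46885/62721) + 6*(719/2)) = -322510/(-540540886/303757803 + 2157) = -322510/654665040185/303757803 = -322510*303757803/654665040185 = -19592985809106/130933008037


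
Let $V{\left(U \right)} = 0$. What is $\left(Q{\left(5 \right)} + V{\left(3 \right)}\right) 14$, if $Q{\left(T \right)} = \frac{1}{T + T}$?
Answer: $\frac{7}{5} \approx 1.4$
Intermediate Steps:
$Q{\left(T \right)} = \frac{1}{2 T}$
$\left(Q{\left(5 \right)} + V{\left(3 \right)}\right) 14 = \left(\frac{1}{2 \cdot 5} + 0\right) 14 = \left(\frac{1}{2} \cdot \frac{1}{5} + 0\right) 14 = \left(\frac{1}{10} + 0\right) 14 = \frac{1}{10} \cdot 14 = \frac{7}{5}$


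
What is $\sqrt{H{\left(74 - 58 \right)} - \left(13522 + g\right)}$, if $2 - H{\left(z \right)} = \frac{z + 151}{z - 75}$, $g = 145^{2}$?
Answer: $\frac{2 i \sqrt{30060323}}{59} \approx 185.86 i$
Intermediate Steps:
$g = 21025$
$H{\left(z \right)} = 2 - \frac{151 + z}{-75 + z}$ ($H{\left(z \right)} = 2 - \frac{z + 151}{z - 75} = 2 - \frac{151 + z}{-75 + z}$)
$\sqrt{H{\left(74 - 58 \right)} - \left(13522 + g\right)} = \sqrt{\frac{-301 + \left(74 - 58\right)}{-75 + \left(74 - 58\right)} - 34547} = \sqrt{\frac{-301 + 16}{-75 + 16} - 34547} = \sqrt{\frac{1}{-59} \left(-285\right) - 34547} = \sqrt{\left(- \frac{1}{59}\right) \left(-285\right) - 34547} = \sqrt{\frac{285}{59} - 34547} = \sqrt{- \frac{2037988}{59}} = \frac{2 i \sqrt{30060323}}{59}$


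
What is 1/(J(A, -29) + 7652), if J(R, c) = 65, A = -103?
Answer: 1/7717 ≈ 0.00012958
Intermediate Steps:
1/(J(A, -29) + 7652) = 1/(65 + 7652) = 1/7717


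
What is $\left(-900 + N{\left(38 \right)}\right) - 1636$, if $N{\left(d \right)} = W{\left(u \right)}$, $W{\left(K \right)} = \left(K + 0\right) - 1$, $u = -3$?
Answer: $-2540$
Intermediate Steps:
$W{\left(K \right)} = -1 + K$ ($W{\left(K \right)} = K - 1 = -1 + K$)
$N{\left(d \right)} = -4$ ($N{\left(d \right)} = -1 - 3 = -4$)
$\left(-900 + N{\left(38 \right)}\right) - 1636 = \left(-900 - 4\right) - 1636 = -904 - 1636 = -2540$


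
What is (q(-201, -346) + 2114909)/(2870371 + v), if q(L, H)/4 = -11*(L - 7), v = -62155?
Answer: 2124061/2808216 ≈ 0.75637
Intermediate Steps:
q(L, H) = 308 - 44*L (q(L, H) = 4*(-11*(L - 7)) = 4*(-11*(-7 + L)) = 4*(77 - 11*L) = 308 - 44*L)
(q(-201, -346) + 2114909)/(2870371 + v) = ((308 - 44*(-201)) + 2114909)/(2870371 - 62155) = ((308 + 8844) + 2114909)/2808216 = (9152 + 2114909)*(1/2808216) = 2124061*(1/2808216) = 2124061/2808216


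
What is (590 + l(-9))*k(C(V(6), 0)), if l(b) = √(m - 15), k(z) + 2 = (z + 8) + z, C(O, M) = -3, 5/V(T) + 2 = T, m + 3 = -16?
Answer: 0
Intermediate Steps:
m = -19 (m = -3 - 16 = -19)
V(T) = 5/(-2 + T)
k(z) = 6 + 2*z (k(z) = -2 + ((z + 8) + z) = -2 + ((8 + z) + z) = -2 + (8 + 2*z) = 6 + 2*z)
l(b) = I*√34 (l(b) = √(-19 - 15) = √(-34) = I*√34)
(590 + l(-9))*k(C(V(6), 0)) = (590 + I*√34)*(6 + 2*(-3)) = (590 + I*√34)*(6 - 6) = (590 + I*√34)*0 = 0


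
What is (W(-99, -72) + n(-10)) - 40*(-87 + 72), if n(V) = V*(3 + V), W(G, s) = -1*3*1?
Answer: 667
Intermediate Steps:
W(G, s) = -3 (W(G, s) = -3*1 = -3)
(W(-99, -72) + n(-10)) - 40*(-87 + 72) = (-3 - 10*(3 - 10)) - 40*(-87 + 72) = (-3 - 10*(-7)) - 40*(-15) = (-3 + 70) + 600 = 67 + 600 = 667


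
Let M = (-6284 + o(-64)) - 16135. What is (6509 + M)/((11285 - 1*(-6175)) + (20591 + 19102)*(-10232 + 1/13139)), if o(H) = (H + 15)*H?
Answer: 55945862/1778675977077 ≈ 3.1454e-5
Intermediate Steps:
o(H) = H*(15 + H) (o(H) = (15 + H)*H = H*(15 + H))
M = -19283 (M = (-6284 - 64*(15 - 64)) - 16135 = (-6284 - 64*(-49)) - 16135 = (-6284 + 3136) - 16135 = -3148 - 16135 = -19283)
(6509 + M)/((11285 - 1*(-6175)) + (20591 + 19102)*(-10232 + 1/13139)) = (6509 - 19283)/((11285 - 1*(-6175)) + (20591 + 19102)*(-10232 + 1/13139)) = -12774/((11285 + 6175) + 39693*(-10232 + 1/13139)) = -12774/(17460 + 39693*(-134438247/13139)) = -12774/(17460 - 5336257338171/13139) = -12774/(-5336027931231/13139) = -12774*(-13139/5336027931231) = 55945862/1778675977077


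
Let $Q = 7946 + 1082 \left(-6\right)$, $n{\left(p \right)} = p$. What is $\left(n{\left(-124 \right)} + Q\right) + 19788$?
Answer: $21118$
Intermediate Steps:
$Q = 1454$ ($Q = 7946 - 6492 = 1454$)
$\left(n{\left(-124 \right)} + Q\right) + 19788 = \left(-124 + 1454\right) + 19788 = 1330 + 19788 = 21118$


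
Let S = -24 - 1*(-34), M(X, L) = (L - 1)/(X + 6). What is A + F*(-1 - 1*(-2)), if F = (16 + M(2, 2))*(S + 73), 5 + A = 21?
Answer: 10835/8 ≈ 1354.4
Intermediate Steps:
A = 16 (A = -5 + 21 = 16)
M(X, L) = (-1 + L)/(6 + X)
S = 10 (S = -24 + 34 = 10)
F = 10707/8 (F = (16 + (-1 + 2)/(6 + 2))*(10 + 73) = (16 + 1/8)*83 = (129/8)*83 = 10707/8 ≈ 1338.4)
A + F*(-1 - 1*(-2)) = 16 + 10707*(-1 - 1*(-2))/8 = 16 + 10707*(-1 + 2)/8 = 16 + (10707/8)*1 = 16 + 10707/8 = 10835/8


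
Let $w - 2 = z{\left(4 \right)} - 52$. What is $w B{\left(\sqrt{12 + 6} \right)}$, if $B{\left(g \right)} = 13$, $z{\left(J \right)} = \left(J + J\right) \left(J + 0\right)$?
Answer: $-234$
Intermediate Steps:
$z{\left(J \right)} = 2 J^{2}$ ($z{\left(J \right)} = 2 J J = 2 J^{2}$)
$w = -18$ ($w = 2 - \left(52 - 2 \cdot 4^{2}\right) = 2 + \left(2 \cdot 16 - 52\right) = 2 + \left(32 - 52\right) = 2 - 20 = -18$)
$w B{\left(\sqrt{12 + 6} \right)} = \left(-18\right) 13 = -234$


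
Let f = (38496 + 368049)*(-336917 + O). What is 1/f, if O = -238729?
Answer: -1/234026003070 ≈ -4.2730e-12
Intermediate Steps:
f = -234026003070 (f = (38496 + 368049)*(-336917 - 238729) = 406545*(-575646) = -234026003070)
1/f = 1/(-234026003070) = -1/234026003070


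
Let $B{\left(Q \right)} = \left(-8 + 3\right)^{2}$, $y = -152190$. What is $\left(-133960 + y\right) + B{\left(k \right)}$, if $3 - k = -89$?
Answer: $-286125$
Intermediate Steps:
$k = 92$ ($k = 3 - -89 = 3 + 89 = 92$)
$B{\left(Q \right)} = 25$ ($B{\left(Q \right)} = \left(-5\right)^{2} = 25$)
$\left(-133960 + y\right) + B{\left(k \right)} = \left(-133960 - 152190\right) + 25 = -286150 + 25 = -286125$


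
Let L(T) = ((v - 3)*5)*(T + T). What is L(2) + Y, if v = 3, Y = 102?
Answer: 102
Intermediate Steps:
L(T) = 0 (L(T) = ((3 - 3)*5)*(T + T) = (0*5)*(2*T) = 0*(2*T) = 0)
L(2) + Y = 0 + 102 = 102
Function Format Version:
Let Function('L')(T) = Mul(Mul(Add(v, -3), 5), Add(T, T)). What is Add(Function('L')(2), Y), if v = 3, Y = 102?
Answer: 102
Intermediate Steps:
Function('L')(T) = 0 (Function('L')(T) = Mul(Mul(Add(3, -3), 5), Add(T, T)) = Mul(Mul(0, 5), Mul(2, T)) = Mul(0, Mul(2, T)) = 0)
Add(Function('L')(2), Y) = Add(0, 102) = 102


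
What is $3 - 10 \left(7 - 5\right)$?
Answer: $-17$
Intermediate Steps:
$3 - 10 \left(7 - 5\right) = 3 - 20 = -17$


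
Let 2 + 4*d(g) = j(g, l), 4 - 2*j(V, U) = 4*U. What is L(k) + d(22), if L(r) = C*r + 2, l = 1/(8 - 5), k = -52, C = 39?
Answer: -12157/6 ≈ -2026.2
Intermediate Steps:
l = ⅓ (l = 1/3 = ⅓ ≈ 0.33333)
j(V, U) = 2 - 2*U
L(r) = 2 + 39*r (L(r) = 39*r + 2 = 2 + 39*r)
d(g) = -⅙ (d(g) = -½ + (2 - 2*⅓)/4 = -½ + (2 - ⅔)/4 = -½ + (¼)*(4/3) = -½ + ⅓ = -⅙)
L(k) + d(22) = (2 + 39*(-52)) - ⅙ = (2 - 2028) - ⅙ = -2026 - ⅙ = -12157/6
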